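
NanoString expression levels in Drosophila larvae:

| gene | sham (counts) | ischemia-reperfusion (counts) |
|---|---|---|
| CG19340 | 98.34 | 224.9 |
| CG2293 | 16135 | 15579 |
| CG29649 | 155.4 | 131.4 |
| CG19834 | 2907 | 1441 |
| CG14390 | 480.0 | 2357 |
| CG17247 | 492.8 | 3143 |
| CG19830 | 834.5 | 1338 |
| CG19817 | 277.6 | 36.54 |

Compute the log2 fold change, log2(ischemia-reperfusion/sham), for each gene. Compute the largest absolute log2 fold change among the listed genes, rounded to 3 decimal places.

log2(224.9/98.34) = 1.193  (CG19340)
log2(15579/16135) = -0.051  (CG2293)
log2(131.4/155.4) = -0.242  (CG29649)
log2(1441/2907) = -1.012  (CG19834)
log2(2357/480.0) = 2.296  (CG14390)
log2(3143/492.8) = 2.673  (CG17247)
log2(1338/834.5) = 0.681  (CG19830)
log2(36.54/277.6) = -2.925  (CG19817)
The largest magnitude belongs to CG19817.

2.925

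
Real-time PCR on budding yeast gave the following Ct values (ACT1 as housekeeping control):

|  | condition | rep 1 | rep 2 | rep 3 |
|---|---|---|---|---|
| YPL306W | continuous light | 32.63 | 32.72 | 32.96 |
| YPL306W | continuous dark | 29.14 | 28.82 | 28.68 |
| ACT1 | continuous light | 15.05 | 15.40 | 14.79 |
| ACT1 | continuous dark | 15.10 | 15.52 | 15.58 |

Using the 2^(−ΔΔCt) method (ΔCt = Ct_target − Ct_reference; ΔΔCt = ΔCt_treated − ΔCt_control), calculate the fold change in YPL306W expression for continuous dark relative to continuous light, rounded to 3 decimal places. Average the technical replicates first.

18.507

Mean Ct: YPL306W continuous light 32.770; YPL306W continuous dark 28.880; ACT1 continuous light 15.080; ACT1 continuous dark 15.400
ΔCt(continuous light) = 32.770 − 15.080 = 17.690
ΔCt(continuous dark) = 28.880 − 15.400 = 13.480
ΔΔCt = 13.480 − 17.690 = -4.210
Fold change = 2^(−(-4.210)) = 2^4.210 = 18.5070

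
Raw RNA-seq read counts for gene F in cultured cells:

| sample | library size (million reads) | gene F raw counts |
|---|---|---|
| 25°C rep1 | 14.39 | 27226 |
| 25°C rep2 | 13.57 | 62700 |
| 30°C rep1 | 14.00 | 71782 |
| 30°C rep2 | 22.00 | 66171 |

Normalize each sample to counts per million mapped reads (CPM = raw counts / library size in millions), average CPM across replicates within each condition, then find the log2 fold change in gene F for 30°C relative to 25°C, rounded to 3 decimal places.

CPM(25°C rep1) = 27226 / 14.39 = 1892.0083
CPM(25°C rep2) = 62700 / 13.57 = 4620.4864
CPM(30°C rep1) = 71782 / 14.00 = 5127.2857
CPM(30°C rep2) = 66171 / 22.00 = 3007.7727
mean CPM(25°C) = 3256.2474; mean CPM(30°C) = 4067.5292
Fold change = 4067.5292 / 3256.2474 = 1.24915
log2(1.24915) = 0.3209

0.321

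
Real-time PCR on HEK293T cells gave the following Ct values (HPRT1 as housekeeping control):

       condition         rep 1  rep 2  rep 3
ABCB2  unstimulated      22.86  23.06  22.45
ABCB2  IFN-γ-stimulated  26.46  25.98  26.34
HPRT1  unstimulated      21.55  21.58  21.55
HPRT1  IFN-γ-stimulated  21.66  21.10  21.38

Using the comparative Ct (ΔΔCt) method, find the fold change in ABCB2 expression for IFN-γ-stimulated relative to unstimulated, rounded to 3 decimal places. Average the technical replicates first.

Mean Ct: ABCB2 unstimulated 22.790; ABCB2 IFN-γ-stimulated 26.260; HPRT1 unstimulated 21.560; HPRT1 IFN-γ-stimulated 21.380
ΔCt(unstimulated) = 22.790 − 21.560 = 1.230
ΔCt(IFN-γ-stimulated) = 26.260 − 21.380 = 4.880
ΔΔCt = 4.880 − 1.230 = 3.650
Fold change = 2^(−3.650) = 0.0797

0.080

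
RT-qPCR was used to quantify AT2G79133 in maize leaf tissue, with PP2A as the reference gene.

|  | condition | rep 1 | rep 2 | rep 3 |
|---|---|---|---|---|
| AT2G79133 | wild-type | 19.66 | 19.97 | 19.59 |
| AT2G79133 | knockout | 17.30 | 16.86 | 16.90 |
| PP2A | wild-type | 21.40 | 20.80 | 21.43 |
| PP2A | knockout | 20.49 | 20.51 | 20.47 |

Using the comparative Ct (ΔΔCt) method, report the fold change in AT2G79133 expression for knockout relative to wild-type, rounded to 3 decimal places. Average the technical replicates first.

4.000

Mean Ct: AT2G79133 wild-type 19.740; AT2G79133 knockout 17.020; PP2A wild-type 21.210; PP2A knockout 20.490
ΔCt(wild-type) = 19.740 − 21.210 = -1.470
ΔCt(knockout) = 17.020 − 20.490 = -3.470
ΔΔCt = -3.470 − (-1.470) = -2.000
Fold change = 2^(−(-2.000)) = 2^2.000 = 4.0000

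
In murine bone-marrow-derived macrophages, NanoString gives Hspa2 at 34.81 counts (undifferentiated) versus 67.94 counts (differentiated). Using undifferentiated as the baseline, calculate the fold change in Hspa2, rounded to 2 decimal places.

1.95

Fold change = 67.94 / 34.81 = 1.952
Hspa2 is upregulated.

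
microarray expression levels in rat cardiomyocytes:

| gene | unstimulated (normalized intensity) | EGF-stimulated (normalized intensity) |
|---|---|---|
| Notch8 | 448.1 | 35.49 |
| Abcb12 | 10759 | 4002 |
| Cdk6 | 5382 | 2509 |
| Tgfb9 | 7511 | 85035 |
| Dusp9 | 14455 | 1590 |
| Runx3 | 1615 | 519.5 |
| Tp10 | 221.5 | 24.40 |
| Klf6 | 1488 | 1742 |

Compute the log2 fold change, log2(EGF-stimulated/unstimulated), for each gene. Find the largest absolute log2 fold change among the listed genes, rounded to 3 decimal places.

3.658

log2(35.49/448.1) = -3.658  (Notch8)
log2(4002/10759) = -1.427  (Abcb12)
log2(2509/5382) = -1.101  (Cdk6)
log2(85035/7511) = 3.501  (Tgfb9)
log2(1590/14455) = -3.184  (Dusp9)
log2(519.5/1615) = -1.636  (Runx3)
log2(24.40/221.5) = -3.182  (Tp10)
log2(1742/1488) = 0.227  (Klf6)
The largest magnitude belongs to Notch8.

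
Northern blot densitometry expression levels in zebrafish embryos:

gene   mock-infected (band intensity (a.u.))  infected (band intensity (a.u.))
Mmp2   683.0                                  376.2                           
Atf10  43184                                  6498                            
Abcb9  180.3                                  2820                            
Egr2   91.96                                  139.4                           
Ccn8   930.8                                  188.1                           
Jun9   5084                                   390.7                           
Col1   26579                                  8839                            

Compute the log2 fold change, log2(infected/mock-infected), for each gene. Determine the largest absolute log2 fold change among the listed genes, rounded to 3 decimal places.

3.967

log2(376.2/683.0) = -0.860  (Mmp2)
log2(6498/43184) = -2.732  (Atf10)
log2(2820/180.3) = 3.967  (Abcb9)
log2(139.4/91.96) = 0.600  (Egr2)
log2(188.1/930.8) = -2.307  (Ccn8)
log2(390.7/5084) = -3.702  (Jun9)
log2(8839/26579) = -1.588  (Col1)
The largest magnitude belongs to Abcb9.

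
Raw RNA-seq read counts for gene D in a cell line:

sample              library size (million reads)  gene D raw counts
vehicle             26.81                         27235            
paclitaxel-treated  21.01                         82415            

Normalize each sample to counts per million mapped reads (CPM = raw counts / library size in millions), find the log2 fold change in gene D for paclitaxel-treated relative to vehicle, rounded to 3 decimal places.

CPM(vehicle) = 27235 / 26.81 = 1015.8523
CPM(paclitaxel-treated) = 82415 / 21.01 = 3922.6559
Fold change = 3922.6559 / 1015.8523 = 3.86144
log2(3.86144) = 1.9491

1.949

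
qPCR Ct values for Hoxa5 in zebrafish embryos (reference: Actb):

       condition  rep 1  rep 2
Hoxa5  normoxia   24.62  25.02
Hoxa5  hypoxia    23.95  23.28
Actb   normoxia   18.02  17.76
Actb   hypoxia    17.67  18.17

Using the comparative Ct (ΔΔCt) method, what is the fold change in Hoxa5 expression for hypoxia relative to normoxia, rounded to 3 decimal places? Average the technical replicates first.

Mean Ct: Hoxa5 normoxia 24.820; Hoxa5 hypoxia 23.615; Actb normoxia 17.890; Actb hypoxia 17.920
ΔCt(normoxia) = 24.820 − 17.890 = 6.930
ΔCt(hypoxia) = 23.615 − 17.920 = 5.695
ΔΔCt = 5.695 − 6.930 = -1.235
Fold change = 2^(−(-1.235)) = 2^1.235 = 2.3538

2.354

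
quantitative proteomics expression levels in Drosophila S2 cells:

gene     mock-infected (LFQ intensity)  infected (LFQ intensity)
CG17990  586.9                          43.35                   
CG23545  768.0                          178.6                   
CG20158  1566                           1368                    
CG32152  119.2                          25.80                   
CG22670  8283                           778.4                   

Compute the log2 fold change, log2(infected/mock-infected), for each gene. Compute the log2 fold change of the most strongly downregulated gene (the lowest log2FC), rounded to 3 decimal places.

log2(43.35/586.9) = -3.759  (CG17990)
log2(178.6/768.0) = -2.104  (CG23545)
log2(1368/1566) = -0.195  (CG20158)
log2(25.80/119.2) = -2.208  (CG32152)
log2(778.4/8283) = -3.412  (CG22670)
CG17990 is most strongly downregulated.

-3.759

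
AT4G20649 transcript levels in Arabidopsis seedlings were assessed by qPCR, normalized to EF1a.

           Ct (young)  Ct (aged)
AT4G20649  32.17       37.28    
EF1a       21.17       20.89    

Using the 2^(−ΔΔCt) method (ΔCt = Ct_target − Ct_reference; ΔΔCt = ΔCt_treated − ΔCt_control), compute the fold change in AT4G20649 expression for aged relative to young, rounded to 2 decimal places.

ΔCt(young) = 32.170 − 21.170 = 11.000
ΔCt(aged) = 37.280 − 20.890 = 16.390
ΔΔCt = 16.390 − 11.000 = 5.390
Fold change = 2^(−5.390) = 0.024

0.02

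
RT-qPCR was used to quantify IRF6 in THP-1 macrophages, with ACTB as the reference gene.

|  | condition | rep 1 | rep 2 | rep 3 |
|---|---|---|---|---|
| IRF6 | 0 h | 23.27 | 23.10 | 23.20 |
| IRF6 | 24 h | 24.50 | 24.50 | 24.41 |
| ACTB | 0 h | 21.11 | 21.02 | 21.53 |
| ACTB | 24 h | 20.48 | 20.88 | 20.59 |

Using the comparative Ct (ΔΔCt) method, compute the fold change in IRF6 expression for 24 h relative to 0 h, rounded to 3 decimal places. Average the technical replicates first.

Mean Ct: IRF6 0 h 23.190; IRF6 24 h 24.470; ACTB 0 h 21.220; ACTB 24 h 20.650
ΔCt(0 h) = 23.190 − 21.220 = 1.970
ΔCt(24 h) = 24.470 − 20.650 = 3.820
ΔΔCt = 3.820 − 1.970 = 1.850
Fold change = 2^(−1.850) = 0.2774

0.277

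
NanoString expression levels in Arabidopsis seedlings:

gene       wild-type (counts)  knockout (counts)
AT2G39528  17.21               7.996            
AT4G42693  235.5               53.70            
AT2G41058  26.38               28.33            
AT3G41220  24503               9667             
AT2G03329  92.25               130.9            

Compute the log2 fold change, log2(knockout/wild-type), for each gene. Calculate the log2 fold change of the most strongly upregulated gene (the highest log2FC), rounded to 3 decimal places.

log2(7.996/17.21) = -1.106  (AT2G39528)
log2(53.70/235.5) = -2.133  (AT4G42693)
log2(28.33/26.38) = 0.103  (AT2G41058)
log2(9667/24503) = -1.342  (AT3G41220)
log2(130.9/92.25) = 0.505  (AT2G03329)
AT2G03329 is most strongly upregulated.

0.505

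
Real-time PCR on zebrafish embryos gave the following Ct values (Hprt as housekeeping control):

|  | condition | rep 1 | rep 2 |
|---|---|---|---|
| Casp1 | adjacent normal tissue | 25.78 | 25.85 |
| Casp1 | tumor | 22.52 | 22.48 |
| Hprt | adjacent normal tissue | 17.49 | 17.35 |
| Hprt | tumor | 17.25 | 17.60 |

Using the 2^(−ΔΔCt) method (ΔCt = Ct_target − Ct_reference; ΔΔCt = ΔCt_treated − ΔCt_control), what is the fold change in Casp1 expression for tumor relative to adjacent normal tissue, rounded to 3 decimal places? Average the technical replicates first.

9.987

Mean Ct: Casp1 adjacent normal tissue 25.815; Casp1 tumor 22.500; Hprt adjacent normal tissue 17.420; Hprt tumor 17.425
ΔCt(adjacent normal tissue) = 25.815 − 17.420 = 8.395
ΔCt(tumor) = 22.500 − 17.425 = 5.075
ΔΔCt = 5.075 − 8.395 = -3.320
Fold change = 2^(−(-3.320)) = 2^3.320 = 9.9866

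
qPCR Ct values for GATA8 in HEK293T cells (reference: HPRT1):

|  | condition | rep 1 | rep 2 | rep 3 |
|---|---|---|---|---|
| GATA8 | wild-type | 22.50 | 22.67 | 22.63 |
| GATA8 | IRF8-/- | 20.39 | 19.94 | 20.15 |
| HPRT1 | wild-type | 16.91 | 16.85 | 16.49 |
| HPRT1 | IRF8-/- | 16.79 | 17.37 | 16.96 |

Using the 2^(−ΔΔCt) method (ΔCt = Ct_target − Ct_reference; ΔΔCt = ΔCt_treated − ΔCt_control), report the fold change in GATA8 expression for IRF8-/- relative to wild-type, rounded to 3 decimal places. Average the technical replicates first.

6.635

Mean Ct: GATA8 wild-type 22.600; GATA8 IRF8-/- 20.160; HPRT1 wild-type 16.750; HPRT1 IRF8-/- 17.040
ΔCt(wild-type) = 22.600 − 16.750 = 5.850
ΔCt(IRF8-/-) = 20.160 − 17.040 = 3.120
ΔΔCt = 3.120 − 5.850 = -2.730
Fold change = 2^(−(-2.730)) = 2^2.730 = 6.6346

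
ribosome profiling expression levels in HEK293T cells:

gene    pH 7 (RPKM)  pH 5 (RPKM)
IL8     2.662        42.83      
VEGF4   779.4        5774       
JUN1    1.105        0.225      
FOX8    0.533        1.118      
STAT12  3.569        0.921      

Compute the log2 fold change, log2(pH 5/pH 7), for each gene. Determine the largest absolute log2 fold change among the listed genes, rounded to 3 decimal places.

log2(42.83/2.662) = 4.008  (IL8)
log2(5774/779.4) = 2.889  (VEGF4)
log2(0.225/1.105) = -2.296  (JUN1)
log2(1.118/0.533) = 1.069  (FOX8)
log2(0.921/3.569) = -1.954  (STAT12)
The largest magnitude belongs to IL8.

4.008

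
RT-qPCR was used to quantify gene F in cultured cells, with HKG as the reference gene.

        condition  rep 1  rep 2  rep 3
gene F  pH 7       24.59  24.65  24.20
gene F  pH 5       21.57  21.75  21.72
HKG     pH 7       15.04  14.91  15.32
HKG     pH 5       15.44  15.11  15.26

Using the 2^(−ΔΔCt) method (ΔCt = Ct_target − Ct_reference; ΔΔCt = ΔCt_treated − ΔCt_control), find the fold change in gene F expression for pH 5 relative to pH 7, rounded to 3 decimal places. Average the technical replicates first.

7.890

Mean Ct: gene F pH 7 24.480; gene F pH 5 21.680; HKG pH 7 15.090; HKG pH 5 15.270
ΔCt(pH 7) = 24.480 − 15.090 = 9.390
ΔCt(pH 5) = 21.680 − 15.270 = 6.410
ΔΔCt = 6.410 − 9.390 = -2.980
Fold change = 2^(−(-2.980)) = 2^2.980 = 7.8899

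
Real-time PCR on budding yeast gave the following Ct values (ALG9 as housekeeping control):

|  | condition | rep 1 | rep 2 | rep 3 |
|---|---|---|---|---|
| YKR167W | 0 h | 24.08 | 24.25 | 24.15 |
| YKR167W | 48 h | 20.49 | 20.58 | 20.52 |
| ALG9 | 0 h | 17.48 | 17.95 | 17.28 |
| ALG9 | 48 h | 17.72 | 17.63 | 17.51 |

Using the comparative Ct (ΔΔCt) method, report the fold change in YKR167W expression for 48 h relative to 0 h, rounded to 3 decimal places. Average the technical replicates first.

12.817

Mean Ct: YKR167W 0 h 24.160; YKR167W 48 h 20.530; ALG9 0 h 17.570; ALG9 48 h 17.620
ΔCt(0 h) = 24.160 − 17.570 = 6.590
ΔCt(48 h) = 20.530 − 17.620 = 2.910
ΔΔCt = 2.910 − 6.590 = -3.680
Fold change = 2^(−(-3.680)) = 2^3.680 = 12.8171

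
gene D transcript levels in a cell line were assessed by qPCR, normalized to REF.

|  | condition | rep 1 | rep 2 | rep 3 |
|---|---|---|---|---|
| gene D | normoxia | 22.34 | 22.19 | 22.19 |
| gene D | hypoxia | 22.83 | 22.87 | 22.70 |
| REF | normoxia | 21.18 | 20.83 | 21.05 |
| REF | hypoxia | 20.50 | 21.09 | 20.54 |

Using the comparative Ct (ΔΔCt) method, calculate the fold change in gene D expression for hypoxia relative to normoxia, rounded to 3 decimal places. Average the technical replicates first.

0.547

Mean Ct: gene D normoxia 22.240; gene D hypoxia 22.800; REF normoxia 21.020; REF hypoxia 20.710
ΔCt(normoxia) = 22.240 − 21.020 = 1.220
ΔCt(hypoxia) = 22.800 − 20.710 = 2.090
ΔΔCt = 2.090 − 1.220 = 0.870
Fold change = 2^(−0.870) = 0.5471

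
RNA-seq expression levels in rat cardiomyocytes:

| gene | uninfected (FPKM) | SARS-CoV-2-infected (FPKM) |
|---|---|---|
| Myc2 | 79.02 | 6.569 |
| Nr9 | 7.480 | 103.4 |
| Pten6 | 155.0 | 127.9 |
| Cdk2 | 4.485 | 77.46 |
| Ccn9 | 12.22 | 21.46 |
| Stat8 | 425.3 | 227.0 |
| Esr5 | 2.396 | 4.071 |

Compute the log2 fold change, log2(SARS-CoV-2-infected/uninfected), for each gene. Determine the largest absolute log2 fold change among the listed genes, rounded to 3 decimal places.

log2(6.569/79.02) = -3.588  (Myc2)
log2(103.4/7.480) = 3.789  (Nr9)
log2(127.9/155.0) = -0.277  (Pten6)
log2(77.46/4.485) = 4.110  (Cdk2)
log2(21.46/12.22) = 0.812  (Ccn9)
log2(227.0/425.3) = -0.906  (Stat8)
log2(4.071/2.396) = 0.765  (Esr5)
The largest magnitude belongs to Cdk2.

4.110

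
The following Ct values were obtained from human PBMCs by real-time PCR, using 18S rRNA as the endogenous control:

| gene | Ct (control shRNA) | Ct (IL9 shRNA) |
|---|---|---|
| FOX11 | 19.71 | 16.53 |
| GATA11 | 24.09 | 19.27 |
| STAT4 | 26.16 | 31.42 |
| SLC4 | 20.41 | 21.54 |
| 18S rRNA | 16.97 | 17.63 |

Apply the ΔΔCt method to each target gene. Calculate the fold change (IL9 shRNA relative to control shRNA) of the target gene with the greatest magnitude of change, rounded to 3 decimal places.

FOX11: ΔΔCt = (16.53−17.63) − (19.71−16.97) = -1.10 − 2.74 = -3.84; fold change = 2^3.84 = 14.320
GATA11: ΔΔCt = (19.27−17.63) − (24.09−16.97) = 1.64 − 7.12 = -5.48; fold change = 2^5.48 = 44.632
STAT4: ΔΔCt = (31.42−17.63) − (26.16−16.97) = 13.79 − 9.19 = 4.60; fold change = 2^-4.60 = 0.041
SLC4: ΔΔCt = (21.54−17.63) − (20.41−16.97) = 3.91 − 3.44 = 0.47; fold change = 2^-0.47 = 0.722
GATA11 has the largest |ΔΔCt| = 5.48.

44.632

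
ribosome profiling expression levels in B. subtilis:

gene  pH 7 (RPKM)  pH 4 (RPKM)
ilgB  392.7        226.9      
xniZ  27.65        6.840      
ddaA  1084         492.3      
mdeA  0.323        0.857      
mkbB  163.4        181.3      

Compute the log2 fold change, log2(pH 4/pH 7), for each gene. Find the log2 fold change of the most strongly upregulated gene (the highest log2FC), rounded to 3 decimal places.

1.408

log2(226.9/392.7) = -0.791  (ilgB)
log2(6.840/27.65) = -2.015  (xniZ)
log2(492.3/1084) = -1.139  (ddaA)
log2(0.857/0.323) = 1.408  (mdeA)
log2(181.3/163.4) = 0.150  (mkbB)
mdeA is most strongly upregulated.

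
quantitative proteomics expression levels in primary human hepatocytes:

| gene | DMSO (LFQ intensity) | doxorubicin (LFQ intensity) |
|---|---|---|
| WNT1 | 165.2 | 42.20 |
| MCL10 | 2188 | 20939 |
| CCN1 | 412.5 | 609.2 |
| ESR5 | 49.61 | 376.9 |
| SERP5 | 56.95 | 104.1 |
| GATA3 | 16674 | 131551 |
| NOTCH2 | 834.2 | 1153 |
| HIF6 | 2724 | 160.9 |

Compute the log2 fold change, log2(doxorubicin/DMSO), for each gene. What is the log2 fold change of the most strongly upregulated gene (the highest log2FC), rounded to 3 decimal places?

log2(42.20/165.2) = -1.969  (WNT1)
log2(20939/2188) = 3.259  (MCL10)
log2(609.2/412.5) = 0.563  (CCN1)
log2(376.9/49.61) = 2.925  (ESR5)
log2(104.1/56.95) = 0.870  (SERP5)
log2(131551/16674) = 2.980  (GATA3)
log2(1153/834.2) = 0.467  (NOTCH2)
log2(160.9/2724) = -4.081  (HIF6)
MCL10 is most strongly upregulated.

3.259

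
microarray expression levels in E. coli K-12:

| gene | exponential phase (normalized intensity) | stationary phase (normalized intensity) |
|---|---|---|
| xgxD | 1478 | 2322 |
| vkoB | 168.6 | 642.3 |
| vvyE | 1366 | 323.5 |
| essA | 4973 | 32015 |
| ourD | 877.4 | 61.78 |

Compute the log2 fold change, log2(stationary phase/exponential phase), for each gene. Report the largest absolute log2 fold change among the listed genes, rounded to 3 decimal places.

3.828

log2(2322/1478) = 0.652  (xgxD)
log2(642.3/168.6) = 1.930  (vkoB)
log2(323.5/1366) = -2.078  (vvyE)
log2(32015/4973) = 2.687  (essA)
log2(61.78/877.4) = -3.828  (ourD)
The largest magnitude belongs to ourD.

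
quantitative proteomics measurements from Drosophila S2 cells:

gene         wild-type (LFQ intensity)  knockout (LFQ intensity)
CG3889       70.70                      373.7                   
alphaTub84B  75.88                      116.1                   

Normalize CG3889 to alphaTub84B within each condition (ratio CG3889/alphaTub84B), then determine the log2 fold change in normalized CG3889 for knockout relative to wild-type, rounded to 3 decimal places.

1.789

CG3889/alphaTub84B (wild-type) = 70.70 / 75.88 = 0.93173
CG3889/alphaTub84B (knockout) = 373.7 / 116.1 = 3.2188
Fold change = 3.2188 / 0.93173 = 3.4546
log2(3.4546) = 1.7885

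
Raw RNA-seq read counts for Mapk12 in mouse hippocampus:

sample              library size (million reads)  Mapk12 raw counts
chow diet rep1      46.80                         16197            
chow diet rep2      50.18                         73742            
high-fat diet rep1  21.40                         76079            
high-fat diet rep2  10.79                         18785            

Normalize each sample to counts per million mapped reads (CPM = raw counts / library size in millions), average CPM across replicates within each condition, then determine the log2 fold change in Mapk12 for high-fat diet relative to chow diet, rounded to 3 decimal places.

1.544

CPM(chow diet rep1) = 16197 / 46.80 = 346.0897
CPM(chow diet rep2) = 73742 / 50.18 = 1469.5496
CPM(high-fat diet rep1) = 76079 / 21.40 = 3555.0935
CPM(high-fat diet rep2) = 18785 / 10.79 = 1740.9639
mean CPM(chow diet) = 907.8197; mean CPM(high-fat diet) = 2648.0287
Fold change = 2648.0287 / 907.8197 = 2.91691
log2(2.91691) = 1.5444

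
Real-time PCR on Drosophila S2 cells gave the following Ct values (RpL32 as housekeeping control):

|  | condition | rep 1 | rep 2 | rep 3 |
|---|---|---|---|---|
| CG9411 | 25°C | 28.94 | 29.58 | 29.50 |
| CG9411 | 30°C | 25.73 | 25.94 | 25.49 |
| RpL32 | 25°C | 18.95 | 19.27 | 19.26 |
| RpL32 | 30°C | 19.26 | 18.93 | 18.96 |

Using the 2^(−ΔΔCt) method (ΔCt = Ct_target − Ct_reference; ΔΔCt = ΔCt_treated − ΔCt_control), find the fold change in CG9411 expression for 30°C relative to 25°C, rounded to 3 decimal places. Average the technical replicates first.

Mean Ct: CG9411 25°C 29.340; CG9411 30°C 25.720; RpL32 25°C 19.160; RpL32 30°C 19.050
ΔCt(25°C) = 29.340 − 19.160 = 10.180
ΔCt(30°C) = 25.720 − 19.050 = 6.670
ΔΔCt = 6.670 − 10.180 = -3.510
Fold change = 2^(−(-3.510)) = 2^3.510 = 11.3924

11.392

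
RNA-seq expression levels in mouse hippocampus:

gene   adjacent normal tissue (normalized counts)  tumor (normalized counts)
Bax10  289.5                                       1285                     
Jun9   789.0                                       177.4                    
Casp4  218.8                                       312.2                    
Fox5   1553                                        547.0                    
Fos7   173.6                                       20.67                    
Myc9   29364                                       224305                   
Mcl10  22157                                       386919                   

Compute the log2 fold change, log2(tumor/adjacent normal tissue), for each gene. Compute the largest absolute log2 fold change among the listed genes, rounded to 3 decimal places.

log2(1285/289.5) = 2.150  (Bax10)
log2(177.4/789.0) = -2.153  (Jun9)
log2(312.2/218.8) = 0.513  (Casp4)
log2(547.0/1553) = -1.505  (Fox5)
log2(20.67/173.6) = -3.070  (Fos7)
log2(224305/29364) = 2.933  (Myc9)
log2(386919/22157) = 4.126  (Mcl10)
The largest magnitude belongs to Mcl10.

4.126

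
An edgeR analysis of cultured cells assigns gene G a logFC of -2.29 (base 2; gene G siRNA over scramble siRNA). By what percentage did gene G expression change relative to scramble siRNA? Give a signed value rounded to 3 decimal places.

-79.552%

Fold change = 2^(-2.29) = 0.2045
Percent change = (FC − 1) × 100% = (0.2045 − 1) × 100 = -79.552%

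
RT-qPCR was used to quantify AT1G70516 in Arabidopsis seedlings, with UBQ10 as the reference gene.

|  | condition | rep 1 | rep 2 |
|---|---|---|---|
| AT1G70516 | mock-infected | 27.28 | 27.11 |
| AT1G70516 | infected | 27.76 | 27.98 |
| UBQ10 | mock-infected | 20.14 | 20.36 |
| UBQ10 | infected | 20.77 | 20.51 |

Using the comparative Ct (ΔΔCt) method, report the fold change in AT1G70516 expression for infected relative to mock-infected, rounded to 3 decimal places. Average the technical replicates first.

0.821

Mean Ct: AT1G70516 mock-infected 27.195; AT1G70516 infected 27.870; UBQ10 mock-infected 20.250; UBQ10 infected 20.640
ΔCt(mock-infected) = 27.195 − 20.250 = 6.945
ΔCt(infected) = 27.870 − 20.640 = 7.230
ΔΔCt = 7.230 − 6.945 = 0.285
Fold change = 2^(−0.285) = 0.8207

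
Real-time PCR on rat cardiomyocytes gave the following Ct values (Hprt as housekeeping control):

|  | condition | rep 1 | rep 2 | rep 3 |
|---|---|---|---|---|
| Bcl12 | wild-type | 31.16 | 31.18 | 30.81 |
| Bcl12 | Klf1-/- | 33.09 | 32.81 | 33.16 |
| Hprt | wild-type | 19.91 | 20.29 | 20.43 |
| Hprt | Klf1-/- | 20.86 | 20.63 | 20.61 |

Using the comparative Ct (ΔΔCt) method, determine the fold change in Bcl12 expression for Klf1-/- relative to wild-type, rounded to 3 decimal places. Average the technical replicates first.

Mean Ct: Bcl12 wild-type 31.050; Bcl12 Klf1-/- 33.020; Hprt wild-type 20.210; Hprt Klf1-/- 20.700
ΔCt(wild-type) = 31.050 − 20.210 = 10.840
ΔCt(Klf1-/-) = 33.020 − 20.700 = 12.320
ΔΔCt = 12.320 − 10.840 = 1.480
Fold change = 2^(−1.480) = 0.3585

0.358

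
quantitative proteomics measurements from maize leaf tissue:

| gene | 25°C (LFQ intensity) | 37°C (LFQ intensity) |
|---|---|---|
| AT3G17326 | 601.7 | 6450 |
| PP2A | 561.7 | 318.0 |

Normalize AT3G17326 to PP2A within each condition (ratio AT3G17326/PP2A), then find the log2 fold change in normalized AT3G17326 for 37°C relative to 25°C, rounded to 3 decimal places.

4.243

AT3G17326/PP2A (25°C) = 601.7 / 561.7 = 1.0712
AT3G17326/PP2A (37°C) = 6450 / 318.0 = 20.283
Fold change = 20.283 / 1.0712 = 18.9346
log2(18.9346) = 4.2430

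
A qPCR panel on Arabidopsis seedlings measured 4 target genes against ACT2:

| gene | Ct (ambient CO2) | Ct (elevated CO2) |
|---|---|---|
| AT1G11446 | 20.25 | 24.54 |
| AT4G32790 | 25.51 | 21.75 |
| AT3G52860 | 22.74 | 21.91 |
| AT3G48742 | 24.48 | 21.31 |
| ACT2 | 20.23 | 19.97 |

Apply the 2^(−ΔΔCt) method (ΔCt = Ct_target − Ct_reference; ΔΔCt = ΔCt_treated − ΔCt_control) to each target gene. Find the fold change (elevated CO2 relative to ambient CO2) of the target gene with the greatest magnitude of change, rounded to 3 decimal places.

AT1G11446: ΔΔCt = (24.54−19.97) − (20.25−20.23) = 4.57 − 0.02 = 4.55; fold change = 2^-4.55 = 0.043
AT4G32790: ΔΔCt = (21.75−19.97) − (25.51−20.23) = 1.78 − 5.28 = -3.50; fold change = 2^3.50 = 11.314
AT3G52860: ΔΔCt = (21.91−19.97) − (22.74−20.23) = 1.94 − 2.51 = -0.57; fold change = 2^0.57 = 1.485
AT3G48742: ΔΔCt = (21.31−19.97) − (24.48−20.23) = 1.34 − 4.25 = -2.91; fold change = 2^2.91 = 7.516
AT1G11446 has the largest |ΔΔCt| = 4.55.

0.043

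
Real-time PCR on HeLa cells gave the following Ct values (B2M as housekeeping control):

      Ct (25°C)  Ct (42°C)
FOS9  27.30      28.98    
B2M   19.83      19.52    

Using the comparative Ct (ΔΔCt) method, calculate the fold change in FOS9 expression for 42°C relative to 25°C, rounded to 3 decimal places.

ΔCt(25°C) = 27.300 − 19.830 = 7.470
ΔCt(42°C) = 28.980 − 19.520 = 9.460
ΔΔCt = 9.460 − 7.470 = 1.990
Fold change = 2^(−1.990) = 0.2517

0.252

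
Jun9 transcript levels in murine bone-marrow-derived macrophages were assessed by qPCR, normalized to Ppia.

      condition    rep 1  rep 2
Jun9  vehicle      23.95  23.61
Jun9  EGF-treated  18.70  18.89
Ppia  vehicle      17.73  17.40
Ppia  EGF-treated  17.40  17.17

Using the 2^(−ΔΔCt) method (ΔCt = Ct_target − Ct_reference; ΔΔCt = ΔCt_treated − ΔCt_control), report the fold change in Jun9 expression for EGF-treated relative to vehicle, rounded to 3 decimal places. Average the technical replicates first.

Mean Ct: Jun9 vehicle 23.780; Jun9 EGF-treated 18.795; Ppia vehicle 17.565; Ppia EGF-treated 17.285
ΔCt(vehicle) = 23.780 − 17.565 = 6.215
ΔCt(EGF-treated) = 18.795 − 17.285 = 1.510
ΔΔCt = 1.510 − 6.215 = -4.705
Fold change = 2^(−(-4.705)) = 2^4.705 = 26.0823

26.082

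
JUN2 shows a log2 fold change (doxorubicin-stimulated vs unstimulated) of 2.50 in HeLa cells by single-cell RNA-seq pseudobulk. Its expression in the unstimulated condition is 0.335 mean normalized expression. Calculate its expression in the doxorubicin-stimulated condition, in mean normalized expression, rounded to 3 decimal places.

Fold change = 2^(2.50) = 5.6569
doxorubicin-stimulated expression = 0.335 × 5.6569 = 1.895

1.895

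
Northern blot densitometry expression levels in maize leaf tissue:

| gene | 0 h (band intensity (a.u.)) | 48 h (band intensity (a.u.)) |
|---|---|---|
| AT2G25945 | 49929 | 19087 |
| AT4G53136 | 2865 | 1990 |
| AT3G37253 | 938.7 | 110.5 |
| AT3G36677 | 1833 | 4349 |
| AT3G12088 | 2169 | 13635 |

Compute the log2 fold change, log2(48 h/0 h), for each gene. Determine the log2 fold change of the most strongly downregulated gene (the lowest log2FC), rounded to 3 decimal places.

-3.087

log2(19087/49929) = -1.387  (AT2G25945)
log2(1990/2865) = -0.526  (AT4G53136)
log2(110.5/938.7) = -3.087  (AT3G37253)
log2(4349/1833) = 1.246  (AT3G36677)
log2(13635/2169) = 2.652  (AT3G12088)
AT3G37253 is most strongly downregulated.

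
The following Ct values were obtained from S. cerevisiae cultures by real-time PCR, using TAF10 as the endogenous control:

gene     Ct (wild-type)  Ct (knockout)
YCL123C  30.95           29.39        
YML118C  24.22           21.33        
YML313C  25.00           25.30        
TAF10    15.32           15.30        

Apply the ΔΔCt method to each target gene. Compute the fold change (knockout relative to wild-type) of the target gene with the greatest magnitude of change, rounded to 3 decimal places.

YCL123C: ΔΔCt = (29.39−15.30) − (30.95−15.32) = 14.09 − 15.63 = -1.54; fold change = 2^1.54 = 2.908
YML118C: ΔΔCt = (21.33−15.30) − (24.22−15.32) = 6.03 − 8.90 = -2.87; fold change = 2^2.87 = 7.311
YML313C: ΔΔCt = (25.30−15.30) − (25.00−15.32) = 10.00 − 9.68 = 0.32; fold change = 2^-0.32 = 0.801
YML118C has the largest |ΔΔCt| = 2.87.

7.311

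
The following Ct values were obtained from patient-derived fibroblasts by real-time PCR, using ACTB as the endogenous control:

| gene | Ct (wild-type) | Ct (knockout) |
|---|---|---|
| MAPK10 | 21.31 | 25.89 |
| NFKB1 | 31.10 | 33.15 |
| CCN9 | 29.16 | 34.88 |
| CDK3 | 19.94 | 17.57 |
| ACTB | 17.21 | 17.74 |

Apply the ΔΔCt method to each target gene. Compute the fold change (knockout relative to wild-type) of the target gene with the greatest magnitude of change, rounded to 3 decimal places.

0.027

MAPK10: ΔΔCt = (25.89−17.74) − (21.31−17.21) = 8.15 − 4.10 = 4.05; fold change = 2^-4.05 = 0.060
NFKB1: ΔΔCt = (33.15−17.74) − (31.10−17.21) = 15.41 − 13.89 = 1.52; fold change = 2^-1.52 = 0.349
CCN9: ΔΔCt = (34.88−17.74) − (29.16−17.21) = 17.14 − 11.95 = 5.19; fold change = 2^-5.19 = 0.027
CDK3: ΔΔCt = (17.57−17.74) − (19.94−17.21) = -0.17 − 2.73 = -2.90; fold change = 2^2.90 = 7.464
CCN9 has the largest |ΔΔCt| = 5.19.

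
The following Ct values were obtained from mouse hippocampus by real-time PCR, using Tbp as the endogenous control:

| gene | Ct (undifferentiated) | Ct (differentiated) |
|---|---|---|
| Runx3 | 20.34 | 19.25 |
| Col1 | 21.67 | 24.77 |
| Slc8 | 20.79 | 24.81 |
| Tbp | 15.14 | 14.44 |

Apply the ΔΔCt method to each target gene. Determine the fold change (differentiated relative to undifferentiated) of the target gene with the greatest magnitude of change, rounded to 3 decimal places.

0.038

Runx3: ΔΔCt = (19.25−14.44) − (20.34−15.14) = 4.81 − 5.20 = -0.39; fold change = 2^0.39 = 1.310
Col1: ΔΔCt = (24.77−14.44) − (21.67−15.14) = 10.33 − 6.53 = 3.80; fold change = 2^-3.80 = 0.072
Slc8: ΔΔCt = (24.81−14.44) − (20.79−15.14) = 10.37 − 5.65 = 4.72; fold change = 2^-4.72 = 0.038
Slc8 has the largest |ΔΔCt| = 4.72.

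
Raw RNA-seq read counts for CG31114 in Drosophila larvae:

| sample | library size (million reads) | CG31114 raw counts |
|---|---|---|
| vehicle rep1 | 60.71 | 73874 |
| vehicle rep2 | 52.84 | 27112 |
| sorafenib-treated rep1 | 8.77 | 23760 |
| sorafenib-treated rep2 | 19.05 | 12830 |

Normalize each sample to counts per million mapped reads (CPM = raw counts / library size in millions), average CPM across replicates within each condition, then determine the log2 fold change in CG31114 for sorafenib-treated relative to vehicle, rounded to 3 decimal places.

CPM(vehicle rep1) = 73874 / 60.71 = 1216.8341
CPM(vehicle rep2) = 27112 / 52.84 = 513.0961
CPM(sorafenib-treated rep1) = 23760 / 8.77 = 2709.2360
CPM(sorafenib-treated rep2) = 12830 / 19.05 = 673.4908
mean CPM(vehicle) = 864.9651; mean CPM(sorafenib-treated) = 1691.3634
Fold change = 1691.3634 / 864.9651 = 1.95541
log2(1.95541) = 0.9675

0.967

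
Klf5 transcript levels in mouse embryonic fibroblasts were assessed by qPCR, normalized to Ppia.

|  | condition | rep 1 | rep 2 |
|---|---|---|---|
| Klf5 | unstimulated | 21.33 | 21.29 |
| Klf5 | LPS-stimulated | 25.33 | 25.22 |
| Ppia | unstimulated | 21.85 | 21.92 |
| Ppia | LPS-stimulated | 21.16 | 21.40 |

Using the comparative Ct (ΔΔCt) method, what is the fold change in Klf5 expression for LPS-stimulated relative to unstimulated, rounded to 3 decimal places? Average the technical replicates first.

0.042

Mean Ct: Klf5 unstimulated 21.310; Klf5 LPS-stimulated 25.275; Ppia unstimulated 21.885; Ppia LPS-stimulated 21.280
ΔCt(unstimulated) = 21.310 − 21.885 = -0.575
ΔCt(LPS-stimulated) = 25.275 − 21.280 = 3.995
ΔΔCt = 3.995 − (-0.575) = 4.570
Fold change = 2^(−4.570) = 0.0421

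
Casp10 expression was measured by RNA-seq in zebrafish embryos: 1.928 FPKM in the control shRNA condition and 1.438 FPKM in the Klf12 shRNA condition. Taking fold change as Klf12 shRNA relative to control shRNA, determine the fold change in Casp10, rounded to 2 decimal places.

0.75

Fold change = 1.438 / 1.928 = 0.746
Casp10 is downregulated.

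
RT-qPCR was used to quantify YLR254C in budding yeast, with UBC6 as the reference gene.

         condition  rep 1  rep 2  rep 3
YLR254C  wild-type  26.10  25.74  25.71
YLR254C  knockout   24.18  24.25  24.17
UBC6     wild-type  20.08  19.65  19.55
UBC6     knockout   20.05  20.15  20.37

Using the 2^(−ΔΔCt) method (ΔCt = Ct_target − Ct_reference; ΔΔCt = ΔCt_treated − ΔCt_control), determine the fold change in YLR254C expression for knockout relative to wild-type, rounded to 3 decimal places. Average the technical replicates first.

4.228

Mean Ct: YLR254C wild-type 25.850; YLR254C knockout 24.200; UBC6 wild-type 19.760; UBC6 knockout 20.190
ΔCt(wild-type) = 25.850 − 19.760 = 6.090
ΔCt(knockout) = 24.200 − 20.190 = 4.010
ΔΔCt = 4.010 − 6.090 = -2.080
Fold change = 2^(−(-2.080)) = 2^2.080 = 4.2281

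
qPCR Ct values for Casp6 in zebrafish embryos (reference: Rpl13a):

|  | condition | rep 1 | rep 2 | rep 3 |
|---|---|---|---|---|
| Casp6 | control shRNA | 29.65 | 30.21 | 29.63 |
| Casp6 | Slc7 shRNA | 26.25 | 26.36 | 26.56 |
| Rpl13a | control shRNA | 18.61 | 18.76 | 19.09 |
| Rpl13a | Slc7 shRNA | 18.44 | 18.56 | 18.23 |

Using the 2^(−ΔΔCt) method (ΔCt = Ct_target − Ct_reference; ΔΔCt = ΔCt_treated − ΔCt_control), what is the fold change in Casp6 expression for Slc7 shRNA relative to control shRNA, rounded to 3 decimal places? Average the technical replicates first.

Mean Ct: Casp6 control shRNA 29.830; Casp6 Slc7 shRNA 26.390; Rpl13a control shRNA 18.820; Rpl13a Slc7 shRNA 18.410
ΔCt(control shRNA) = 29.830 − 18.820 = 11.010
ΔCt(Slc7 shRNA) = 26.390 − 18.410 = 7.980
ΔΔCt = 7.980 − 11.010 = -3.030
Fold change = 2^(−(-3.030)) = 2^3.030 = 8.1681

8.168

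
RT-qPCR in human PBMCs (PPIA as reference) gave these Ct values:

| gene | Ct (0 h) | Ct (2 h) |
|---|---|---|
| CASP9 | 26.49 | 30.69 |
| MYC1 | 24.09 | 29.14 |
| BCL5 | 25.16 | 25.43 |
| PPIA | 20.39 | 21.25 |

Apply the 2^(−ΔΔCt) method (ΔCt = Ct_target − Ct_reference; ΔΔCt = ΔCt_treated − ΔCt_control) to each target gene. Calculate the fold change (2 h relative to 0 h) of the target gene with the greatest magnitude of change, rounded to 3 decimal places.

CASP9: ΔΔCt = (30.69−21.25) − (26.49−20.39) = 9.44 − 6.10 = 3.34; fold change = 2^-3.34 = 0.099
MYC1: ΔΔCt = (29.14−21.25) − (24.09−20.39) = 7.89 − 3.70 = 4.19; fold change = 2^-4.19 = 0.055
BCL5: ΔΔCt = (25.43−21.25) − (25.16−20.39) = 4.18 − 4.77 = -0.59; fold change = 2^0.59 = 1.505
MYC1 has the largest |ΔΔCt| = 4.19.

0.055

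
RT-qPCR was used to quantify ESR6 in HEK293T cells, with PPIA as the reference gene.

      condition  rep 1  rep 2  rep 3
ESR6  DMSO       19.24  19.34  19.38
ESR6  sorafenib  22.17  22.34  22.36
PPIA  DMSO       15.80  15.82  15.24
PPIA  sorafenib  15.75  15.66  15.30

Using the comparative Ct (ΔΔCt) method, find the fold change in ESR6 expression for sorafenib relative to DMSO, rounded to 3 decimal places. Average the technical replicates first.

Mean Ct: ESR6 DMSO 19.320; ESR6 sorafenib 22.290; PPIA DMSO 15.620; PPIA sorafenib 15.570
ΔCt(DMSO) = 19.320 − 15.620 = 3.700
ΔCt(sorafenib) = 22.290 − 15.570 = 6.720
ΔΔCt = 6.720 − 3.700 = 3.020
Fold change = 2^(−3.020) = 0.1233

0.123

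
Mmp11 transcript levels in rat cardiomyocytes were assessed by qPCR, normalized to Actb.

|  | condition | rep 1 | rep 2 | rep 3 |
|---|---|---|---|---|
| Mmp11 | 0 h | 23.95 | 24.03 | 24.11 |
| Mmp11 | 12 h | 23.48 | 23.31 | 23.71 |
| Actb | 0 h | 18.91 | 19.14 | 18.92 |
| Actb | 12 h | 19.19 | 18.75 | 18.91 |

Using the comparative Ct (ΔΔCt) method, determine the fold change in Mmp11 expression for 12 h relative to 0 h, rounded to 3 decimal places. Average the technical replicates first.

1.404

Mean Ct: Mmp11 0 h 24.030; Mmp11 12 h 23.500; Actb 0 h 18.990; Actb 12 h 18.950
ΔCt(0 h) = 24.030 − 18.990 = 5.040
ΔCt(12 h) = 23.500 − 18.950 = 4.550
ΔΔCt = 4.550 − 5.040 = -0.490
Fold change = 2^(−(-0.490)) = 2^0.490 = 1.4044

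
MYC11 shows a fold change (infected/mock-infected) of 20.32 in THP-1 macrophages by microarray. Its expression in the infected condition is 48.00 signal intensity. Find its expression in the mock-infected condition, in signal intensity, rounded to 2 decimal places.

2.36

mock-infected expression = 48.00 / 20.32 = 2.36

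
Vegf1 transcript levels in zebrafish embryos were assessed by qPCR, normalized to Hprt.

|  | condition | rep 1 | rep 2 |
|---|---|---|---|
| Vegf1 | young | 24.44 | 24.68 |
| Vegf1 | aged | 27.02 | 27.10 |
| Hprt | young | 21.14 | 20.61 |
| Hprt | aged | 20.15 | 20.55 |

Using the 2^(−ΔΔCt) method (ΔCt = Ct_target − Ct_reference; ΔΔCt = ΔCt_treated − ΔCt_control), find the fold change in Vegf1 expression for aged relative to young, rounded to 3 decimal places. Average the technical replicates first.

Mean Ct: Vegf1 young 24.560; Vegf1 aged 27.060; Hprt young 20.875; Hprt aged 20.350
ΔCt(young) = 24.560 − 20.875 = 3.685
ΔCt(aged) = 27.060 − 20.350 = 6.710
ΔΔCt = 6.710 − 3.685 = 3.025
Fold change = 2^(−3.025) = 0.1229

0.123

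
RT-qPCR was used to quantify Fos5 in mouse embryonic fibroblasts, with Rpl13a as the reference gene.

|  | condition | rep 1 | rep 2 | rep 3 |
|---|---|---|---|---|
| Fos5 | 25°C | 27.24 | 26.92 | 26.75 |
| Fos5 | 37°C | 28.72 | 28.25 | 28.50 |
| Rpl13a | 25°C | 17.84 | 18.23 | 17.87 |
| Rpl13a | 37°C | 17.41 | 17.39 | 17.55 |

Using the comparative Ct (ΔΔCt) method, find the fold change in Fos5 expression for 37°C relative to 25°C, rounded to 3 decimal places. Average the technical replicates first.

Mean Ct: Fos5 25°C 26.970; Fos5 37°C 28.490; Rpl13a 25°C 17.980; Rpl13a 37°C 17.450
ΔCt(25°C) = 26.970 − 17.980 = 8.990
ΔCt(37°C) = 28.490 − 17.450 = 11.040
ΔΔCt = 11.040 − 8.990 = 2.050
Fold change = 2^(−2.050) = 0.2415

0.241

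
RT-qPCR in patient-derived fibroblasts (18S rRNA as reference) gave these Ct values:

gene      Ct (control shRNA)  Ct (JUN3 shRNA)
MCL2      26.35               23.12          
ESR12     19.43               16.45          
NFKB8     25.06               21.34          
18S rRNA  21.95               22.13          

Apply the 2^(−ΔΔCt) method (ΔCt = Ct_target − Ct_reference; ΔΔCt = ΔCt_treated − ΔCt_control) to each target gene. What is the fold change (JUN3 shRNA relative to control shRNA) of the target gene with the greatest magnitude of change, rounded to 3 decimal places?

MCL2: ΔΔCt = (23.12−22.13) − (26.35−21.95) = 0.99 − 4.40 = -3.41; fold change = 2^3.41 = 10.629
ESR12: ΔΔCt = (16.45−22.13) − (19.43−21.95) = -5.68 − (-2.52) = -3.16; fold change = 2^3.16 = 8.938
NFKB8: ΔΔCt = (21.34−22.13) − (25.06−21.95) = -0.79 − 3.11 = -3.90; fold change = 2^3.90 = 14.929
NFKB8 has the largest |ΔΔCt| = 3.90.

14.929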